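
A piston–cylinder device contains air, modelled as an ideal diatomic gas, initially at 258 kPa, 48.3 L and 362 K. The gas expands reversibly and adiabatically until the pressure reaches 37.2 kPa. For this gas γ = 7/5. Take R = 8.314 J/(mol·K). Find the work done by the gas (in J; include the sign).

13200 J

n = P₁V₁/(RT₁) = 258×48.3/(8.314×362) = 4.14 mol.
Adiabatic: T₂/T₁ = (P₂/P₁)^((γ−1)/γ) ⇒ T₂ = 362×(0.144)^0.286 = 208 K; V₂ = 193 L.
ΔU = nCvΔT = 4.14×20.8×(208−362) = -13200 J.
Q = 0 for an adiabatic process, so W = −ΔU = 13200 J.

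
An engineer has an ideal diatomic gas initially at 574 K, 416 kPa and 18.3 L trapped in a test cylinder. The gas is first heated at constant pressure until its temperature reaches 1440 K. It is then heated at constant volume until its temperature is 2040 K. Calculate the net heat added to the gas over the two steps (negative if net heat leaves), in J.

60100 J

n = P₁V₁/(RT₁) = 416×18.3/(8.314×574) = 1.60 mol.
Step 1 — Isobaric: P stays 416 kPa; V/T = const ⇒ T₂ = 1440 K, V₂ = 45.9 L.
W = PΔV = 416×(45.9−18.3) kPa·L = 11500 J.
ΔU = nCvΔT = 1.60×20.8×(1440−574) = 28700 J.
Q = ΔU + W = nCpΔT = 40200 J.
State after step 1: P = 416 kPa, V = 45.9 L, T = 1440 K.
Step 2 — Isochoric: V stays 45.9 L; P/T = const ⇒ T₂ = 2040 K, P₂ = 589 kPa.
W = 0 (no volume change).
ΔU = nCvΔT = 1.60×20.8×(2040−1440) = 19900 J.
Q = ΔU = 19900 J.
Net over both steps: W = 11500 J, Q = 60100 J, ΔU = 48600 J.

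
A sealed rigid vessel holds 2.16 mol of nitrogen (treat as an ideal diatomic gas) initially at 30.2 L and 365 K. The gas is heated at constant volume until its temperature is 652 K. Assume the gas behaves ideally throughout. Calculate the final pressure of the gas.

P₁ = nRT₁/V₁ = 2.16×8.314×365/30.2 = 217 kPa.
Isochoric: V stays 30.2 L; P/T = const ⇒ T₂ = 652 K, P₂ = 388 kPa.

388 kPa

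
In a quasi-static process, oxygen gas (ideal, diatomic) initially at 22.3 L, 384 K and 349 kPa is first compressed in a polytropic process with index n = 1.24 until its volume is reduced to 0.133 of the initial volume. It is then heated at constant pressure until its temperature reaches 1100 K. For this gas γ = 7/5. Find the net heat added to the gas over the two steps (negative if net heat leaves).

25700 J

n = P₁V₁/(RT₁) = 349×22.3/(8.314×384) = 2.44 mol.
Step 1 — Polytropic n=1.24: T₂ = T₁(V₁/V₂)^(n−1) = 384×(7.52)^0.24 = 623 K; P₂ = P₁(V₁/V₂)^n = 4260 kPa.
W = (P₁V₁−P₂V₂)/(n−1) = (349×22.3−4260×2.97)/0.24 = -20200 J.
ΔU = nCvΔT = 2.44×20.8×(623−384) = 12100 J.
Q = ΔU + W = -8080 J.
State after step 1: P = 4260 kPa, V = 2.97 L, T = 623 K.
Step 2 — Isobaric: P stays 4260 kPa; V/T = const ⇒ T₂ = 1100 K, V₂ = 5.24 L.
W = PΔV = 4260×(5.24−2.97) kPa·L = 9660 J.
ΔU = nCvΔT = 2.44×20.8×(1100−623) = 24200 J.
Q = ΔU + W = nCpΔT = 33800 J.
Net over both steps: W = -10500 J, Q = 25700 J, ΔU = 36300 J.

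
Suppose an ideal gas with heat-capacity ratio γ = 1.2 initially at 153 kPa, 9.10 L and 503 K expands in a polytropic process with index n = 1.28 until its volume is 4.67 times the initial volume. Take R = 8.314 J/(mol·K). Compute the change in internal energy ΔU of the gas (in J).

n = P₁V₁/(RT₁) = 153×9.10/(8.314×503) = 0.333 mol.
Polytropic n=1.28: T₂ = T₁(V₁/V₂)^(n−1) = 503×(0.214)^0.28 = 327 K; P₂ = P₁(V₁/V₂)^n = 21.3 kPa.
For an ideal gas ΔU = nCvΔT with Cv = R/(γ−1) = 41.6 J/(mol·K).
ΔU = 0.333×41.6×(327−503) = -2440 J.

-2440 J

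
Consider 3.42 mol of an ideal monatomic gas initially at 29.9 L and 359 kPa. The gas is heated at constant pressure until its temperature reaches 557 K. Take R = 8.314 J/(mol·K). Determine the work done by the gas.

5100 J

T₁ = P₁V₁/(nR) = 359×29.9/(3.42×8.314) = 378 K.
Isobaric: P stays 359 kPa; V/T = const ⇒ T₂ = 557 K, V₂ = 44.1 L.
W = PΔV = 359×(44.1−29.9) kPa·L = 5100 J.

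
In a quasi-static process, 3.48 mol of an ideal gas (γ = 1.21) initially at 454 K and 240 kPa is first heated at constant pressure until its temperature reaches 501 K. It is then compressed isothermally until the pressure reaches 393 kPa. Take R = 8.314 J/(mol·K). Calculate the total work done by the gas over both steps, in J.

-5790 J

V₁ = nRT₁/P₁ = 3.48×8.314×454/240 = 54.7 L.
Step 1 — Isobaric: P stays 240 kPa; V/T = const ⇒ T₂ = 501 K, V₂ = 60.4 L.
W = PΔV = 240×(60.4−54.7) kPa·L = 1360 J.
ΔU = nCvΔT = 3.48×39.6×(501−454) = 6480 J.
Q = ΔU + W = nCpΔT = 7840 J.
State after step 1: P = 240 kPa, V = 60.4 L, T = 501 K.
Step 2 — Isothermal: T stays 501 K; PV = const ⇒ V₂ = 36.9 L, P₂ = 393 kPa.
ΔU = 0 (ideal gas, T constant).
W = nRT ln(V₂/V₁) = 3.48×8.314×501×ln(0.611) = -7150 J.
Q = ΔU + W = -7150 J.
Net over both steps: W = -5790 J, Q = 687 J, ΔU = 6480 J.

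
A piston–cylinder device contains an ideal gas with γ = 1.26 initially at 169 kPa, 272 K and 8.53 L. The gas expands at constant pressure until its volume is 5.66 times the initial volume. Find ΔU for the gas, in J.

25800 J

n = P₁V₁/(RT₁) = 169×8.53/(8.314×272) = 0.637 mol.
Isobaric: P stays 169 kPa; V/T = const ⇒ T₂ = 1540 K, V₂ = 48.3 L.
For an ideal gas ΔU = nCvΔT with Cv = R/(γ−1) = 32.0 J/(mol·K).
ΔU = 0.637×32.0×(1540−272) = 25800 J.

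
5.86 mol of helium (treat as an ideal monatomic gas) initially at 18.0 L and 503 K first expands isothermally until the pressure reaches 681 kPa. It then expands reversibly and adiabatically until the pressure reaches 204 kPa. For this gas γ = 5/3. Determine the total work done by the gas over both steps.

P₁ = nRT₁/V₁ = 5.86×8.314×503/18.0 = 1360 kPa.
Step 1 — Isothermal: T stays 503 K; PV = const ⇒ V₂ = 36.0 L, P₂ = 681 kPa.
ΔU = 0 (ideal gas, T constant).
W = nRT ln(V₂/V₁) = 5.86×8.314×503×ln(2.00) = 17000 J.
Q = ΔU + W = 17000 J.
State after step 1: P = 681 kPa, V = 36.0 L, T = 503 K.
Step 2 — Adiabatic: T₂/T₁ = (P₂/P₁)^((γ−1)/γ) ⇒ T₂ = 503×(0.300)^0.400 = 311 K; V₂ = 74.2 L.
ΔU = nCvΔT = 5.86×12.5×(311−503) = -14100 J.
Q = 0 for an adiabatic process, so W = −ΔU = 14100 J.
Net over both steps: W = 31000 J, Q = 17000 J, ΔU = -14100 J.

31000 J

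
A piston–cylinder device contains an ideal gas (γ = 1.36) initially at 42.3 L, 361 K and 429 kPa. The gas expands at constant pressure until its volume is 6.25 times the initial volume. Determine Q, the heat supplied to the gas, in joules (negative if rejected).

360000 J

n = P₁V₁/(RT₁) = 429×42.3/(8.314×361) = 6.05 mol.
Isobaric: P stays 429 kPa; V/T = const ⇒ T₂ = 2260 K, V₂ = 264 L.
W = PΔV = 429×(264−42.3) kPa·L = 95300 J.
ΔU = nCvΔT = 6.05×23.1×(2260−361) = 265000 J.
Q = ΔU + W = nCpΔT = 360000 J.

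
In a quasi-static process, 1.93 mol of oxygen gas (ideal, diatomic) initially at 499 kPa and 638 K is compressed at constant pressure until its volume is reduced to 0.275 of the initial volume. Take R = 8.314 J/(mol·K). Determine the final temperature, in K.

175 K

V₁ = nRT₁/P₁ = 1.93×8.314×638/499 = 20.5 L.
Isobaric: P stays 499 kPa; V/T = const ⇒ T₂ = 175 K, V₂ = 5.64 L.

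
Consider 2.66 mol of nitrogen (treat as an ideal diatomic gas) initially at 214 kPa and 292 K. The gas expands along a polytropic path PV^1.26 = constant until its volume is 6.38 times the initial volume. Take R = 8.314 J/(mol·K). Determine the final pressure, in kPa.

20.7 kPa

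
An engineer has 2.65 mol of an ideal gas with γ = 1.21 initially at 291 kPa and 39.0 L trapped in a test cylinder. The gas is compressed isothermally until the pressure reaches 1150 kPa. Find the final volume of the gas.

9.87 L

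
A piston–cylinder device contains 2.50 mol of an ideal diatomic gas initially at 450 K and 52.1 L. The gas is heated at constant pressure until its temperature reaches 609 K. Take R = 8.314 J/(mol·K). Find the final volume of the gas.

70.5 L

P₁ = nRT₁/V₁ = 2.50×8.314×450/52.1 = 180 kPa.
Isobaric: P stays 180 kPa; V/T = const ⇒ T₂ = 609 K, V₂ = 70.5 L.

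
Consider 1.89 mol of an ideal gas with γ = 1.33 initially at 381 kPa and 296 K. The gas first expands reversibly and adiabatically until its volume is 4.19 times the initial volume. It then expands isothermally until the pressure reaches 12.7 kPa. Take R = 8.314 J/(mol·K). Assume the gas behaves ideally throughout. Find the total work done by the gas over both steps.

V₁ = nRT₁/P₁ = 1.89×8.314×296/381 = 12.2 L.
Step 1 — Adiabatic: TV^(γ−1) = const ⇒ T₂ = 296×(0.239)^0.330 = 184 K; PV^γ = const ⇒ P₂ = 56.7 kPa.
ΔU = nCvΔT = 1.89×25.2×(184−296) = -5310 J.
Q = 0 for an adiabatic process, so W = −ΔU = 5310 J.
State after step 1: P = 56.7 kPa, V = 51.2 L, T = 184 K.
Step 2 — Isothermal: T stays 184 K; PV = const ⇒ V₂ = 228 L, P₂ = 12.7 kPa.
ΔU = 0 (ideal gas, T constant).
W = nRT ln(V₂/V₁) = 1.89×8.314×184×ln(4.46) = 4340 J.
Q = ΔU + W = 4340 J.
Net over both steps: W = 9650 J, Q = 4340 J, ΔU = -5310 J.

9650 J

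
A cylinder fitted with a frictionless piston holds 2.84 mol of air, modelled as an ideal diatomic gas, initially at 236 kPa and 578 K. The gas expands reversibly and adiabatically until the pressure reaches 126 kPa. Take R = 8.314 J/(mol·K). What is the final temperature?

V₁ = nRT₁/P₁ = 2.84×8.314×578/236 = 57.8 L.
Adiabatic: T₂/T₁ = (P₂/P₁)^((γ−1)/γ) ⇒ T₂ = 578×(0.534)^0.286 = 483 K; V₂ = 90.5 L.

483 K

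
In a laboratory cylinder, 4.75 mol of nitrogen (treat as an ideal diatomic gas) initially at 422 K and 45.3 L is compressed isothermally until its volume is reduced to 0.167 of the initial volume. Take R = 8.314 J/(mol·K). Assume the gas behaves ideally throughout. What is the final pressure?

2200 kPa

P₁ = nRT₁/V₁ = 4.75×8.314×422/45.3 = 368 kPa.
Isothermal: T stays 422 K; PV = const ⇒ V₂ = 7.57 L, P₂ = 2200 kPa.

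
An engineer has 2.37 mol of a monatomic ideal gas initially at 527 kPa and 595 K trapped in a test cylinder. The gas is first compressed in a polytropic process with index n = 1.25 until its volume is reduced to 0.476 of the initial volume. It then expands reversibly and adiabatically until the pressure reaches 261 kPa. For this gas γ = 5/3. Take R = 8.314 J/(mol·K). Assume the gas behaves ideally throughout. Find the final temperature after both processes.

V₁ = nRT₁/P₁ = 2.37×8.314×595/527 = 22.2 L.
Step 1 — Polytropic n=1.25: T₂ = T₁(V₁/V₂)^(n−1) = 595×(2.10)^0.25 = 716 K; P₂ = P₁(V₁/V₂)^n = 1330 kPa.
W = (P₁V₁−P₂V₂)/(n−1) = (527×22.2−1330×10.6)/0.25 = -9560 J.
ΔU = nCvΔT = 2.37×12.5×(716−595) = 3590 J.
Q = ΔU + W = -5980 J.
State after step 1: P = 1330 kPa, V = 10.6 L, T = 716 K.
Step 2 — Adiabatic: T₂/T₁ = (P₂/P₁)^((γ−1)/γ) ⇒ T₂ = 716×(0.196)^0.400 = 373 K; V₂ = 28.2 L.
ΔU = nCvΔT = 2.37×12.5×(373−716) = -10100 J.
Q = 0 for an adiabatic process, so W = −ΔU = 10100 J.
Net over both steps: W = 581 J, Q = -5980 J, ΔU = -6560 J.

373 K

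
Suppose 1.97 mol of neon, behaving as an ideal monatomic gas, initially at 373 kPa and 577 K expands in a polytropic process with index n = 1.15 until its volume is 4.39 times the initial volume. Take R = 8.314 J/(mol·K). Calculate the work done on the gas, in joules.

V₁ = nRT₁/P₁ = 1.97×8.314×577/373 = 25.3 L.
Polytropic n=1.15: T₂ = T₁(V₁/V₂)^(n−1) = 577×(0.228)^0.15 = 462 K; P₂ = P₁(V₁/V₂)^n = 68.1 kPa.
W = (P₁V₁−P₂V₂)/(n−1) = (373×25.3−68.1×111)/0.15 = 12500 J.
Work done on the gas = −W_by = -12500 J.

-12500 J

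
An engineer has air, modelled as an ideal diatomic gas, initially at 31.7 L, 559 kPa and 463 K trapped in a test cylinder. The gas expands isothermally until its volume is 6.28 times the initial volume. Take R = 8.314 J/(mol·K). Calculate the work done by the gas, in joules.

32600 J

n = P₁V₁/(RT₁) = 559×31.7/(8.314×463) = 4.60 mol.
Isothermal: T stays 463 K; PV = const ⇒ V₂ = 199 L, P₂ = 89.0 kPa.
W = nRT ln(V₂/V₁) = 4.60×8.314×463×ln(6.28) = 32600 J.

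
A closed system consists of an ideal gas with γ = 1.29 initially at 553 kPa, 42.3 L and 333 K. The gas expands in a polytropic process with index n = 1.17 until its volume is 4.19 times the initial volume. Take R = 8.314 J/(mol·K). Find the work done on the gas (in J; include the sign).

n = P₁V₁/(RT₁) = 553×42.3/(8.314×333) = 8.45 mol.
Polytropic n=1.17: T₂ = T₁(V₁/V₂)^(n−1) = 333×(0.239)^0.17 = 261 K; P₂ = P₁(V₁/V₂)^n = 103 kPa.
W = (P₁V₁−P₂V₂)/(n−1) = (553×42.3−103×177)/0.17 = 29700 J.
Work done on the gas = −W_by = -29700 J.

-29700 J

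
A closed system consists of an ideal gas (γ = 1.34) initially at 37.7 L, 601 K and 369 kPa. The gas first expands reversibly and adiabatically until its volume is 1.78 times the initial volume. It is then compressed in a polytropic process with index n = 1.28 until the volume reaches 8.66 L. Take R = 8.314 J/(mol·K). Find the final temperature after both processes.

876 K

n = P₁V₁/(RT₁) = 369×37.7/(8.314×601) = 2.78 mol.
Step 1 — Adiabatic: TV^(γ−1) = const ⇒ T₂ = 601×(0.562)^0.340 = 494 K; PV^γ = const ⇒ P₂ = 170 kPa.
ΔU = nCvΔT = 2.78×24.5×(494−601) = -7280 J.
Q = 0 for an adiabatic process, so W = −ΔU = 7280 J.
State after step 1: P = 170 kPa, V = 67.1 L, T = 494 K.
Step 2 — Polytropic n=1.28: T₂ = T₁(V₁/V₂)^(n−1) = 494×(7.75)^0.28 = 876 K; P₂ = P₁(V₁/V₂)^n = 2340 kPa.
W = (P₁V₁−P₂V₂)/(n−1) = (170×67.1−2340×8.66)/0.28 = -31600 J.
ΔU = nCvΔT = 2.78×24.5×(876−494) = 26000 J.
Q = ΔU + W = -5580 J.
Net over both steps: W = -24300 J, Q = -5580 J, ΔU = 18800 J.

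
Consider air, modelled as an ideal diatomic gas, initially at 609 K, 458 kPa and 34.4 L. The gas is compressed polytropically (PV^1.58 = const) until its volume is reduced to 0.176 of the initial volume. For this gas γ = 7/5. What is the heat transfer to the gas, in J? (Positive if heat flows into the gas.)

n = P₁V₁/(RT₁) = 458×34.4/(8.314×609) = 3.11 mol.
Polytropic n=1.58: T₂ = T₁(V₁/V₂)^(n−1) = 609×(5.68)^0.58 = 1670 K; P₂ = P₁(V₁/V₂)^n = 7130 kPa.
W = (P₁V₁−P₂V₂)/(n−1) = (458×34.4−7130×6.05)/0.58 = -47200 J.
ΔU = nCvΔT = 3.11×20.8×(1670−609) = 68500 J.
Q = ΔU + W = 21300 J.

21300 J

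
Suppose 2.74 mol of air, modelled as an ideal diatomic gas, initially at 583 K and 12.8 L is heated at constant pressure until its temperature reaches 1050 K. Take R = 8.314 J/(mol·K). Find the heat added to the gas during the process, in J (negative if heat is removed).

P₁ = nRT₁/V₁ = 2.74×8.314×583/12.8 = 1040 kPa.
Isobaric: P stays 1040 kPa; V/T = const ⇒ T₂ = 1050 K, V₂ = 23.1 L.
W = PΔV = 1040×(23.1−12.8) kPa·L = 10600 J.
ΔU = nCvΔT = 2.74×20.8×(1050−583) = 26600 J.
Q = ΔU + W = nCpΔT = 37200 J.

37200 J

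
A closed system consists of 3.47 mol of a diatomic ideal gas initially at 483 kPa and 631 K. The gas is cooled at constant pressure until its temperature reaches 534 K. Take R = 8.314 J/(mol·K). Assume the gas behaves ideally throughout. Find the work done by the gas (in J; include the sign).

V₁ = nRT₁/P₁ = 3.47×8.314×631/483 = 37.7 L.
Isobaric: P stays 483 kPa; V/T = const ⇒ T₂ = 534 K, V₂ = 31.9 L.
W = PΔV = 483×(31.9−37.7) kPa·L = -2800 J.

-2800 J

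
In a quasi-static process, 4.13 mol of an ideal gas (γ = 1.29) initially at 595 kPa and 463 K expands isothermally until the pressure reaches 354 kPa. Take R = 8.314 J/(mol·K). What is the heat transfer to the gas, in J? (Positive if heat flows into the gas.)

8260 J

V₁ = nRT₁/P₁ = 4.13×8.314×463/595 = 26.7 L.
Isothermal: T stays 463 K; PV = const ⇒ V₂ = 44.9 L, P₂ = 354 kPa.
ΔU = 0 (ideal gas, T constant).
W = nRT ln(V₂/V₁) = 4.13×8.314×463×ln(1.68) = 8260 J.
Q = ΔU + W = 8260 J.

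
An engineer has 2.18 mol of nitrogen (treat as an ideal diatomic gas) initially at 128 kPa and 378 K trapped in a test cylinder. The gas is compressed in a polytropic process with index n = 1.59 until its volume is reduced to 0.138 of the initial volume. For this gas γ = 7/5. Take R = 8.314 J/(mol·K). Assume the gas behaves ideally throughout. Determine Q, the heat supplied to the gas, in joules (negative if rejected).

12200 J

V₁ = nRT₁/P₁ = 2.18×8.314×378/128 = 53.5 L.
Polytropic n=1.59: T₂ = T₁(V₁/V₂)^(n−1) = 378×(7.25)^0.59 = 1220 K; P₂ = P₁(V₁/V₂)^n = 2980 kPa.
W = (P₁V₁−P₂V₂)/(n−1) = (128×53.5−2980×7.39)/0.59 = -25700 J.
ΔU = nCvΔT = 2.18×20.8×(1220−378) = 38000 J.
Q = ΔU + W = 12200 J.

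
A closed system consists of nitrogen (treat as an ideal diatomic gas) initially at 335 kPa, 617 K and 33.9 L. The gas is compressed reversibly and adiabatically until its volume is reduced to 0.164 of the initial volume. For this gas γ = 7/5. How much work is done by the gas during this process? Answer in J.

n = P₁V₁/(RT₁) = 335×33.9/(8.314×617) = 2.21 mol.
Adiabatic: TV^(γ−1) = const ⇒ T₂ = 617×(6.10)^0.400 = 1270 K; PV^γ = const ⇒ P₂ = 4210 kPa.
ΔU = nCvΔT = 2.21×20.8×(1270−617) = 30100 J.
Q = 0 for an adiabatic process, so W = −ΔU = -30100 J.

-30100 J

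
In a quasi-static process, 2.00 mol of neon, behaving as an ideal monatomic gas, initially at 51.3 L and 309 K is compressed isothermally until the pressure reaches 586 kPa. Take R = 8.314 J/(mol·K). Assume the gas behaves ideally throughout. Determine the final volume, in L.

8.77 L

P₁ = nRT₁/V₁ = 2.00×8.314×309/51.3 = 100 kPa.
Isothermal: T stays 309 K; PV = const ⇒ V₂ = 8.77 L, P₂ = 586 kPa.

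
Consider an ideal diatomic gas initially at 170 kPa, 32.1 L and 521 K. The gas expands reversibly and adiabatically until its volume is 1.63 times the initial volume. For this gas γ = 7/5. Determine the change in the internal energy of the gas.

-2420 J

n = P₁V₁/(RT₁) = 170×32.1/(8.314×521) = 1.26 mol.
Adiabatic: TV^(γ−1) = const ⇒ T₂ = 521×(0.613)^0.400 = 429 K; PV^γ = const ⇒ P₂ = 85.8 kPa.
For an ideal gas ΔU = nCvΔT with Cv = (5/2)R = 20.8 J/(mol·K).
ΔU = 1.26×20.8×(429−521) = -2420 J.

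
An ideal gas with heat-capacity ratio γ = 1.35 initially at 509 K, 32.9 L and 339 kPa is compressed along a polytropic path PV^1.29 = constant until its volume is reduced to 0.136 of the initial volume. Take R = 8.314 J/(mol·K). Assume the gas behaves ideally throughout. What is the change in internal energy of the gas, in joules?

n = P₁V₁/(RT₁) = 339×32.9/(8.314×509) = 2.64 mol.
Polytropic n=1.29: T₂ = T₁(V₁/V₂)^(n−1) = 509×(7.35)^0.29 = 908 K; P₂ = P₁(V₁/V₂)^n = 4450 kPa.
For an ideal gas ΔU = nCvΔT with Cv = R/(γ−1) = 23.8 J/(mol·K).
ΔU = 2.64×23.8×(908−509) = 25000 J.

25000 J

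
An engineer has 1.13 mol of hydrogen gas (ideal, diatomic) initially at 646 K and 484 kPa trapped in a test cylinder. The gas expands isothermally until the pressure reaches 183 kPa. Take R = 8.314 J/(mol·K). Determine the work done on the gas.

V₁ = nRT₁/P₁ = 1.13×8.314×646/484 = 12.5 L.
Isothermal: T stays 646 K; PV = const ⇒ V₂ = 33.2 L, P₂ = 183 kPa.
W = nRT ln(V₂/V₁) = 1.13×8.314×646×ln(2.64) = 5900 J.
Work done on the gas = −W_by = -5900 J.

-5900 J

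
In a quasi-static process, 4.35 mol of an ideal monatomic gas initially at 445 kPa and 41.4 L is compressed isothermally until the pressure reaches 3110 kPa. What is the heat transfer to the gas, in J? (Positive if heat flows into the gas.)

T₁ = P₁V₁/(nR) = 445×41.4/(4.35×8.314) = 509 K.
Isothermal: T stays 509 K; PV = const ⇒ V₂ = 5.92 L, P₂ = 3110 kPa.
ΔU = 0 (ideal gas, T constant).
W = nRT ln(V₂/V₁) = 4.35×8.314×509×ln(0.143) = -35800 J.
Q = ΔU + W = -35800 J.

-35800 J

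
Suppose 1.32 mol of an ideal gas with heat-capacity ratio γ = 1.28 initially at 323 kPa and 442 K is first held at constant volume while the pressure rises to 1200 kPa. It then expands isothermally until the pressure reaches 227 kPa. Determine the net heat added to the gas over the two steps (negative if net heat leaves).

77000 J

V₁ = nRT₁/P₁ = 1.32×8.314×442/323 = 15.0 L.
Step 1 — Isochoric: V stays 15.0 L; P/T = const ⇒ T₂ = 1640 K, P₂ = 1200 kPa.
W = 0 (no volume change).
ΔU = nCvΔT = 1.32×29.7×(1640−442) = 47000 J.
Q = ΔU = 47000 J.
State after step 1: P = 1200 kPa, V = 15.0 L, T = 1640 K.
Step 2 — Isothermal: T stays 1640 K; PV = const ⇒ V₂ = 79.4 L, P₂ = 227 kPa.
ΔU = 0 (ideal gas, T constant).
W = nRT ln(V₂/V₁) = 1.32×8.314×1640×ln(5.29) = 30000 J.
Q = ΔU + W = 30000 J.
Net over both steps: W = 30000 J, Q = 77000 J, ΔU = 47000 J.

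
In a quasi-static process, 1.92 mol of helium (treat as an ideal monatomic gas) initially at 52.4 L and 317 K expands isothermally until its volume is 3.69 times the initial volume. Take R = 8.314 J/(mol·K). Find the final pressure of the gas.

P₁ = nRT₁/V₁ = 1.92×8.314×317/52.4 = 96.6 kPa.
Isothermal: T stays 317 K; PV = const ⇒ V₂ = 193 L, P₂ = 26.2 kPa.

26.2 kPa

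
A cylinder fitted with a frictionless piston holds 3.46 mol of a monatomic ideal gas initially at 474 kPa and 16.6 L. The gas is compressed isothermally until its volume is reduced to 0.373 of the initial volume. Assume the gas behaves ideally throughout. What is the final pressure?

1270 kPa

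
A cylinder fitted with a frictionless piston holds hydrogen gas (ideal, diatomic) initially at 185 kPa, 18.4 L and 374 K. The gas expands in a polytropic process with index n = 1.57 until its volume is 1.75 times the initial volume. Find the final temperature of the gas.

Polytropic n=1.57: T₂ = T₁(V₁/V₂)^(n−1) = 374×(0.571)^0.57 = 272 K; P₂ = P₁(V₁/V₂)^n = 76.8 kPa.

272 K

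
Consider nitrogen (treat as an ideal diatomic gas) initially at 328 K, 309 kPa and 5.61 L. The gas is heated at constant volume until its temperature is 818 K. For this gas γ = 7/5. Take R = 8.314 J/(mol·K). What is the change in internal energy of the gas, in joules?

n = P₁V₁/(RT₁) = 309×5.61/(8.314×328) = 0.636 mol.
Isochoric: V stays 5.61 L; P/T = const ⇒ T₂ = 818 K, P₂ = 771 kPa.
For an ideal gas ΔU = nCvΔT with Cv = (5/2)R = 20.8 J/(mol·K).
ΔU = 0.636×20.8×(818−328) = 6470 J.

6470 J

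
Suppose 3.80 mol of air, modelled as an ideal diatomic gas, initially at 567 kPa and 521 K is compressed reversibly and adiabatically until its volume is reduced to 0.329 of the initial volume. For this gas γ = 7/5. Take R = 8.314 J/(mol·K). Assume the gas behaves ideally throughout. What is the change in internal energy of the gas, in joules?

23000 J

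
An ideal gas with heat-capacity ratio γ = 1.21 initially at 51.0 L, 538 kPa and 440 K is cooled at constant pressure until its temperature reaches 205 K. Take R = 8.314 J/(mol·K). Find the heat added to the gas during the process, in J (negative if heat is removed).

-84400 J

n = P₁V₁/(RT₁) = 538×51.0/(8.314×440) = 7.50 mol.
Isobaric: P stays 538 kPa; V/T = const ⇒ T₂ = 205 K, V₂ = 23.8 L.
W = PΔV = 538×(23.8−51.0) kPa·L = -14700 J.
ΔU = nCvΔT = 7.50×39.6×(205−440) = -69800 J.
Q = ΔU + W = nCpΔT = -84400 J.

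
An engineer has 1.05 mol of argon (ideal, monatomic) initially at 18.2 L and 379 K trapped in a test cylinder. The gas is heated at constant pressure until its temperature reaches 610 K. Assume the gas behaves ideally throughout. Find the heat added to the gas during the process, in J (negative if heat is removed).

P₁ = nRT₁/V₁ = 1.05×8.314×379/18.2 = 182 kPa.
Isobaric: P stays 182 kPa; V/T = const ⇒ T₂ = 610 K, V₂ = 29.3 L.
W = PΔV = 182×(29.3−18.2) kPa·L = 2020 J.
ΔU = nCvΔT = 1.05×12.5×(610−379) = 3020 J.
Q = ΔU + W = nCpΔT = 5040 J.

5040 J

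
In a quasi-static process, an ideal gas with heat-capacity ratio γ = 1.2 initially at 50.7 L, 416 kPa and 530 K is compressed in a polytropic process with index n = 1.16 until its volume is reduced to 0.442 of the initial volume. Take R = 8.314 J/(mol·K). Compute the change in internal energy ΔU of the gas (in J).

n = P₁V₁/(RT₁) = 416×50.7/(8.314×530) = 4.79 mol.
Polytropic n=1.16: T₂ = T₁(V₁/V₂)^(n−1) = 530×(2.26)^0.16 = 604 K; P₂ = P₁(V₁/V₂)^n = 1070 kPa.
For an ideal gas ΔU = nCvΔT with Cv = R/(γ−1) = 41.6 J/(mol·K).
ΔU = 4.79×41.6×(604−530) = 14700 J.

14700 J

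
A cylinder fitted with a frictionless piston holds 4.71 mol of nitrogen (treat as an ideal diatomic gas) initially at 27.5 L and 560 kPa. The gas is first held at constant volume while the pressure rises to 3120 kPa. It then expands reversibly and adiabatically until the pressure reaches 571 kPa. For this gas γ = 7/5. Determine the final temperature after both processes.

1350 K

T₁ = P₁V₁/(nR) = 560×27.5/(4.71×8.314) = 393 K.
Step 1 — Isochoric: V stays 27.5 L; P/T = const ⇒ T₂ = 2190 K, P₂ = 3120 kPa.
W = 0 (no volume change).
ΔU = nCvΔT = 4.71×20.8×(2190−393) = 176000 J.
Q = ΔU = 176000 J.
State after step 1: P = 3120 kPa, V = 27.5 L, T = 2190 K.
Step 2 — Adiabatic: T₂/T₁ = (P₂/P₁)^((γ−1)/γ) ⇒ T₂ = 2190×(0.183)^0.286 = 1350 K; V₂ = 92.5 L.
ΔU = nCvΔT = 4.71×20.8×(1350−2190) = -82500 J.
Q = 0 for an adiabatic process, so W = −ΔU = 82500 J.
Net over both steps: W = 82500 J, Q = 176000 J, ΔU = 93500 J.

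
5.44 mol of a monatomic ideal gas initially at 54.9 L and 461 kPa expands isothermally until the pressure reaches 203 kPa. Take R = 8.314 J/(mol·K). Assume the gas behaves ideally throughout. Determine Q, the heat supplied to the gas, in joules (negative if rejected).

20800 J

T₁ = P₁V₁/(nR) = 461×54.9/(5.44×8.314) = 560 K.
Isothermal: T stays 560 K; PV = const ⇒ V₂ = 125 L, P₂ = 203 kPa.
ΔU = 0 (ideal gas, T constant).
W = nRT ln(V₂/V₁) = 5.44×8.314×560×ln(2.27) = 20800 J.
Q = ΔU + W = 20800 J.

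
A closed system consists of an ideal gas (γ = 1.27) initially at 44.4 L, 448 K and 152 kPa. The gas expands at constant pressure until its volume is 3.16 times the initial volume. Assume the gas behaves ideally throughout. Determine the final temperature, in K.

Isobaric: P stays 152 kPa; V/T = const ⇒ T₂ = 1420 K, V₂ = 140 L.

1420 K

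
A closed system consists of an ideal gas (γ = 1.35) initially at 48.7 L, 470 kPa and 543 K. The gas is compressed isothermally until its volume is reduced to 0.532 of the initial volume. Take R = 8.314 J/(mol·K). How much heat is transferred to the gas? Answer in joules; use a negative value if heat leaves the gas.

-14400 J

n = P₁V₁/(RT₁) = 470×48.7/(8.314×543) = 5.07 mol.
Isothermal: T stays 543 K; PV = const ⇒ V₂ = 25.9 L, P₂ = 883 kPa.
ΔU = 0 (ideal gas, T constant).
W = nRT ln(V₂/V₁) = 5.07×8.314×543×ln(0.532) = -14400 J.
Q = ΔU + W = -14400 J.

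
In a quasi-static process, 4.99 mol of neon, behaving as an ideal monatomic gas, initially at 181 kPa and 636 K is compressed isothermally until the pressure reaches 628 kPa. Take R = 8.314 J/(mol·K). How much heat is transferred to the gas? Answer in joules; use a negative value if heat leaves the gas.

-32800 J

V₁ = nRT₁/P₁ = 4.99×8.314×636/181 = 146 L.
Isothermal: T stays 636 K; PV = const ⇒ V₂ = 42.0 L, P₂ = 628 kPa.
ΔU = 0 (ideal gas, T constant).
W = nRT ln(V₂/V₁) = 4.99×8.314×636×ln(0.288) = -32800 J.
Q = ΔU + W = -32800 J.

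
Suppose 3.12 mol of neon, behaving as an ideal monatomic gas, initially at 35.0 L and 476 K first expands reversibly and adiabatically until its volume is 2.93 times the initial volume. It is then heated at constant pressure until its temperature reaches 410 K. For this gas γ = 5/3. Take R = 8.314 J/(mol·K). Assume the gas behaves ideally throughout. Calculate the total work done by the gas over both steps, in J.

P₁ = nRT₁/V₁ = 3.12×8.314×476/35.0 = 353 kPa.
Step 1 — Adiabatic: TV^(γ−1) = const ⇒ T₂ = 476×(0.341)^0.667 = 232 K; PV^γ = const ⇒ P₂ = 58.8 kPa.
ΔU = nCvΔT = 3.12×12.5×(232−476) = -9480 J.
Q = 0 for an adiabatic process, so W = −ΔU = 9480 J.
State after step 1: P = 58.8 kPa, V = 103 L, T = 232 K.
Step 2 — Isobaric: P stays 58.8 kPa; V/T = const ⇒ T₂ = 410 K, V₂ = 181 L.
W = PΔV = 58.8×(181−103) kPa·L = 4610 J.
ΔU = nCvΔT = 3.12×12.5×(410−232) = 6910 J.
Q = ΔU + W = nCpΔT = 11500 J.
Net over both steps: W = 14100 J, Q = 11500 J, ΔU = -2570 J.

14100 J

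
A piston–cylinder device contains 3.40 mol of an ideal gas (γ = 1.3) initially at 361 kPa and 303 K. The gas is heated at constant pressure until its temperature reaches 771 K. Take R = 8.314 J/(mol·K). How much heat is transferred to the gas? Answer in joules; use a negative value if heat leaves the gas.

57300 J

V₁ = nRT₁/P₁ = 3.40×8.314×303/361 = 23.7 L.
Isobaric: P stays 361 kPa; V/T = const ⇒ T₂ = 771 K, V₂ = 60.4 L.
W = PΔV = 361×(60.4−23.7) kPa·L = 13200 J.
ΔU = nCvΔT = 3.40×27.7×(771−303) = 44100 J.
Q = ΔU + W = nCpΔT = 57300 J.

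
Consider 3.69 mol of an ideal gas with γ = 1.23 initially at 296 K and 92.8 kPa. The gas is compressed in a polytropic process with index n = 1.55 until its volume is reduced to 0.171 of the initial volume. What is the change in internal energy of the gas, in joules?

64800 J

V₁ = nRT₁/P₁ = 3.69×8.314×296/92.8 = 97.9 L.
Polytropic n=1.55: T₂ = T₁(V₁/V₂)^(n−1) = 296×(5.85)^0.55 = 782 K; P₂ = P₁(V₁/V₂)^n = 1430 kPa.
For an ideal gas ΔU = nCvΔT with Cv = R/(γ−1) = 36.1 J/(mol·K).
ΔU = 3.69×36.1×(782−296) = 64800 J.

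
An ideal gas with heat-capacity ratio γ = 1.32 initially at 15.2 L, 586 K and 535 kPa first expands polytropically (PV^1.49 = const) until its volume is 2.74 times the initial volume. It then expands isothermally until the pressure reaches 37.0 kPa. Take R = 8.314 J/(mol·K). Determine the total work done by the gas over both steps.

12300 J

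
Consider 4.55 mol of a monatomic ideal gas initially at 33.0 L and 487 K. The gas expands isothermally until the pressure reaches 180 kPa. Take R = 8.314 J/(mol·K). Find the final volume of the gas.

102 L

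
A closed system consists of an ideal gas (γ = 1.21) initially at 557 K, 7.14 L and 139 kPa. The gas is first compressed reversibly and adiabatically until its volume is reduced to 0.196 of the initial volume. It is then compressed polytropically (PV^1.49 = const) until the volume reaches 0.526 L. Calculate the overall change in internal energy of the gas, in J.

n = P₁V₁/(RT₁) = 139×7.14/(8.314×557) = 0.214 mol.
Step 1 — Adiabatic: TV^(γ−1) = const ⇒ T₂ = 557×(5.10)^0.210 = 784 K; PV^γ = const ⇒ P₂ = 999 kPa.
ΔU = nCvΔT = 0.214×39.6×(784−557) = 1930 J.
Q = 0 for an adiabatic process, so W = −ΔU = -1930 J.
State after step 1: P = 999 kPa, V = 1.40 L, T = 784 K.
Step 2 — Polytropic n=1.49: T₂ = T₁(V₁/V₂)^(n−1) = 784×(2.66)^0.49 = 1270 K; P₂ = P₁(V₁/V₂)^n = 4290 kPa.
W = (P₁V₁−P₂V₂)/(n−1) = (999×1.40−4290×0.526)/0.49 = -1750 J.
ΔU = nCvΔT = 0.214×39.6×(1270−784) = 4090 J.
Q = ΔU + W = 2340 J.
Net over both steps: W = -3680 J, Q = 2340 J, ΔU = 6020 J.

6020 J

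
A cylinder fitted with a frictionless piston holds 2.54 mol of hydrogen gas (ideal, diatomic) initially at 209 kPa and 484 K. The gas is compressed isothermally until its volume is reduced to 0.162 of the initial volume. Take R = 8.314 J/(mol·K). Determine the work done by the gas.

V₁ = nRT₁/P₁ = 2.54×8.314×484/209 = 48.9 L.
Isothermal: T stays 484 K; PV = const ⇒ V₂ = 7.92 L, P₂ = 1290 kPa.
W = nRT ln(V₂/V₁) = 2.54×8.314×484×ln(0.162) = -18600 J.

-18600 J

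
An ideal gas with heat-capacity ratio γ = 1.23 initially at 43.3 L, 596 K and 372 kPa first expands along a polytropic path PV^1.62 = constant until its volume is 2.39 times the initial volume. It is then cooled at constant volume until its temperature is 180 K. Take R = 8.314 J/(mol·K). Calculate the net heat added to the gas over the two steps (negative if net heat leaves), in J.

-38000 J

n = P₁V₁/(RT₁) = 372×43.3/(8.314×596) = 3.25 mol.
Step 1 — Polytropic n=1.62: T₂ = T₁(V₁/V₂)^(n−1) = 596×(0.418)^0.62 = 347 K; P₂ = P₁(V₁/V₂)^n = 90.7 kPa.
W = (P₁V₁−P₂V₂)/(n−1) = (372×43.3−90.7×103)/0.62 = 10800 J.
ΔU = nCvΔT = 3.25×36.1×(347−596) = -29200 J.
Q = ΔU + W = -18400 J.
State after step 1: P = 90.7 kPa, V = 103 L, T = 347 K.
Step 2 — Isochoric: V stays 103 L; P/T = const ⇒ T₂ = 180 K, P₂ = 47.0 kPa.
W = 0 (no volume change).
ΔU = nCvΔT = 3.25×36.1×(180−347) = -19700 J.
Q = ΔU = -19700 J.
Net over both steps: W = 10800 J, Q = -38000 J, ΔU = -48900 J.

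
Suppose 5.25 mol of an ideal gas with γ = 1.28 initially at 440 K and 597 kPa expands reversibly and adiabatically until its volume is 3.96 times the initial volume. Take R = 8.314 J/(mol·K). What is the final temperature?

299 K

V₁ = nRT₁/P₁ = 5.25×8.314×440/597 = 32.2 L.
Adiabatic: TV^(γ−1) = const ⇒ T₂ = 440×(0.253)^0.280 = 299 K; PV^γ = const ⇒ P₂ = 103 kPa.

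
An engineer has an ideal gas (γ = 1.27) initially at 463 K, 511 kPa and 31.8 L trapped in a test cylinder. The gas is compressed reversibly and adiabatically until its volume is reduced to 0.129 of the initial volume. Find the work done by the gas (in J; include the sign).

-44400 J

n = P₁V₁/(RT₁) = 511×31.8/(8.314×463) = 4.22 mol.
Adiabatic: TV^(γ−1) = const ⇒ T₂ = 463×(7.75)^0.270 = 805 K; PV^γ = const ⇒ P₂ = 6890 kPa.
ΔU = nCvΔT = 4.22×30.8×(805−463) = 44400 J.
Q = 0 for an adiabatic process, so W = −ΔU = -44400 J.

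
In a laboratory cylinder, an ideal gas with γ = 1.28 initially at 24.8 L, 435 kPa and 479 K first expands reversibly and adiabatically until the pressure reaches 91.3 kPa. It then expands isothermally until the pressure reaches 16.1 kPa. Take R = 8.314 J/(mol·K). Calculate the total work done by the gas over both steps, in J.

24500 J

n = P₁V₁/(RT₁) = 435×24.8/(8.314×479) = 2.71 mol.
Step 1 — Adiabatic: T₂/T₁ = (P₂/P₁)^((γ−1)/γ) ⇒ T₂ = 479×(0.210)^0.219 = 340 K; V₂ = 84.0 L.
ΔU = nCvΔT = 2.71×29.7×(340−479) = -11100 J.
Q = 0 for an adiabatic process, so W = −ΔU = 11100 J.
State after step 1: P = 91.3 kPa, V = 84.0 L, T = 340 K.
Step 2 — Isothermal: T stays 340 K; PV = const ⇒ V₂ = 476 L, P₂ = 16.1 kPa.
ΔU = 0 (ideal gas, T constant).
W = nRT ln(V₂/V₁) = 2.71×8.314×340×ln(5.67) = 13300 J.
Q = ΔU + W = 13300 J.
Net over both steps: W = 24500 J, Q = 13300 J, ΔU = -11100 J.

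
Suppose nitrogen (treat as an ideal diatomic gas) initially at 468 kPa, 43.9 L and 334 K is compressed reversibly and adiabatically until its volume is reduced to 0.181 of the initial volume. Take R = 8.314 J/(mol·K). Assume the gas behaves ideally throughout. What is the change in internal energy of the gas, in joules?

n = P₁V₁/(RT₁) = 468×43.9/(8.314×334) = 7.40 mol.
Adiabatic: TV^(γ−1) = const ⇒ T₂ = 334×(5.52)^0.400 = 662 K; PV^γ = const ⇒ P₂ = 5120 kPa.
For an ideal gas ΔU = nCvΔT with Cv = (5/2)R = 20.8 J/(mol·K).
ΔU = 7.40×20.8×(662−334) = 50400 J.

50400 J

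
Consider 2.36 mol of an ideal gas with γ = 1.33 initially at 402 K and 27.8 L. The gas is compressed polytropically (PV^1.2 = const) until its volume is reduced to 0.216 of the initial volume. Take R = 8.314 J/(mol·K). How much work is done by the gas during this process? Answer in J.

P₁ = nRT₁/V₁ = 2.36×8.314×402/27.8 = 284 kPa.
Polytropic n=1.2: T₂ = T₁(V₁/V₂)^(n−1) = 402×(4.63)^0.20 = 546 K; P₂ = P₁(V₁/V₂)^n = 1780 kPa.
W = (P₁V₁−P₂V₂)/(n−1) = (284×27.8−1780×6.00)/0.20 = -14100 J.

-14100 J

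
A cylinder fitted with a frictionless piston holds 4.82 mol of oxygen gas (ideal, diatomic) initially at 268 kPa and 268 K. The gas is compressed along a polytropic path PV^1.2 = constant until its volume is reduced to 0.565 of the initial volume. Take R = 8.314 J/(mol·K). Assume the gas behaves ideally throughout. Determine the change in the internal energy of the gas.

V₁ = nRT₁/P₁ = 4.82×8.314×268/268 = 40.1 L.
Polytropic n=1.2: T₂ = T₁(V₁/V₂)^(n−1) = 268×(1.77)^0.20 = 300 K; P₂ = P₁(V₁/V₂)^n = 532 kPa.
For an ideal gas ΔU = nCvΔT with Cv = (5/2)R = 20.8 J/(mol·K).
ΔU = 4.82×20.8×(300−268) = 3250 J.

3250 J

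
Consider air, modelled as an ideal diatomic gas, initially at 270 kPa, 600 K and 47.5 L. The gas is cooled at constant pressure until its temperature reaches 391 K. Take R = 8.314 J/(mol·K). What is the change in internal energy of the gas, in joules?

n = P₁V₁/(RT₁) = 270×47.5/(8.314×600) = 2.57 mol.
Isobaric: P stays 270 kPa; V/T = const ⇒ T₂ = 391 K, V₂ = 31.0 L.
For an ideal gas ΔU = nCvΔT with Cv = (5/2)R = 20.8 J/(mol·K).
ΔU = 2.57×20.8×(391−600) = -11200 J.

-11200 J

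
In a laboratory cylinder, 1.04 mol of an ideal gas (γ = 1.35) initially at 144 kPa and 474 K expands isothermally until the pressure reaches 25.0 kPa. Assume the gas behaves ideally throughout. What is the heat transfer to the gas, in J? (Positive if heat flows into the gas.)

V₁ = nRT₁/P₁ = 1.04×8.314×474/144 = 28.5 L.
Isothermal: T stays 474 K; PV = const ⇒ V₂ = 164 L, P₂ = 25.0 kPa.
ΔU = 0 (ideal gas, T constant).
W = nRT ln(V₂/V₁) = 1.04×8.314×474×ln(5.76) = 7180 J.
Q = ΔU + W = 7180 J.

7180 J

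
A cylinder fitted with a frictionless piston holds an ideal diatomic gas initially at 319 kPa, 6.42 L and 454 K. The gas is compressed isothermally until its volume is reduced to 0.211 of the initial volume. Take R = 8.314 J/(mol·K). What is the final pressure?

1510 kPa

Isothermal: T stays 454 K; PV = const ⇒ V₂ = 1.35 L, P₂ = 1510 kPa.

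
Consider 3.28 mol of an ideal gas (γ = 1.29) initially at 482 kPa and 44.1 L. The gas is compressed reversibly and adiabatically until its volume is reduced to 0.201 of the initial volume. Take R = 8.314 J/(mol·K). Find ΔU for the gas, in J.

43400 J

T₁ = P₁V₁/(nR) = 482×44.1/(3.28×8.314) = 779 K.
Adiabatic: TV^(γ−1) = const ⇒ T₂ = 779×(4.98)^0.290 = 1240 K; PV^γ = const ⇒ P₂ = 3820 kPa.
For an ideal gas ΔU = nCvΔT with Cv = R/(γ−1) = 28.7 J/(mol·K).
ΔU = 3.28×28.7×(1240−779) = 43400 J.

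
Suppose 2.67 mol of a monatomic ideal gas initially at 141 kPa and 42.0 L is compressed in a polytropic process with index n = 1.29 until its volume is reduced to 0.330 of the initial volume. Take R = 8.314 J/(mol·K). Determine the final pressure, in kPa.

T₁ = P₁V₁/(nR) = 141×42.0/(2.67×8.314) = 267 K.
Polytropic n=1.29: T₂ = T₁(V₁/V₂)^(n−1) = 267×(3.03)^0.29 = 368 K; P₂ = P₁(V₁/V₂)^n = 589 kPa.

589 kPa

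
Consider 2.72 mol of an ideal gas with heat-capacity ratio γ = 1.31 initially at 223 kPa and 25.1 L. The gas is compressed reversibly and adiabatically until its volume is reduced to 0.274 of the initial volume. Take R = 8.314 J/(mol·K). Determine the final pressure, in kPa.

1220 kPa

T₁ = P₁V₁/(nR) = 223×25.1/(2.72×8.314) = 248 K.
Adiabatic: TV^(γ−1) = const ⇒ T₂ = 248×(3.65)^0.310 = 370 K; PV^γ = const ⇒ P₂ = 1220 kPa.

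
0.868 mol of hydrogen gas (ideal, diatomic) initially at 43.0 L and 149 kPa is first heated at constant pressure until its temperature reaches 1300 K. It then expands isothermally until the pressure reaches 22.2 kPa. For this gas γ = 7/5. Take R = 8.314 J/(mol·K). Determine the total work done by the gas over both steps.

20800 J

T₁ = P₁V₁/(nR) = 149×43.0/(0.868×8.314) = 888 K.
Step 1 — Isobaric: P stays 149 kPa; V/T = const ⇒ T₂ = 1300 K, V₂ = 63.0 L.
W = PΔV = 149×(63.0−43.0) kPa·L = 2970 J.
ΔU = nCvΔT = 0.868×20.8×(1300−888) = 7440 J.
Q = ΔU + W = nCpΔT = 10400 J.
State after step 1: P = 149 kPa, V = 63.0 L, T = 1300 K.
Step 2 — Isothermal: T stays 1300 K; PV = const ⇒ V₂ = 423 L, P₂ = 22.2 kPa.
ΔU = 0 (ideal gas, T constant).
W = nRT ln(V₂/V₁) = 0.868×8.314×1300×ln(6.71) = 17900 J.
Q = ΔU + W = 17900 J.
Net over both steps: W = 20800 J, Q = 28300 J, ΔU = 7440 J.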